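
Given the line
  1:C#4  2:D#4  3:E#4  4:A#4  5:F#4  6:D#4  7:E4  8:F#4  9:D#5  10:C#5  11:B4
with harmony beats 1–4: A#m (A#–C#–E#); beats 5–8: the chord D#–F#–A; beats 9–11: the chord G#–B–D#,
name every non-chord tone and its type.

The harmony at that moment is A# minor triad (A#, C#, E#); D#4 is not a chord tone.
It is approached by step up from C#4 and left by step up to E#4.
Step in, step out in the same direction — a passing tone.
The harmony at that moment is D# diminished triad (D#, F#, A); E4 is not a chord tone.
It is approached by step up from D#4 and left by step up to F#4.
Step in, step out in the same direction — a passing tone.
The harmony at that moment is G# minor triad (G#, B, D#); C#5 is not a chord tone.
It is approached by step down from D#5 and left by step down to B4.
Step in, step out in the same direction — a passing tone.

D#4 (beat 2) — passing tone; E4 (beat 7) — passing tone; C#5 (beat 10) — passing tone.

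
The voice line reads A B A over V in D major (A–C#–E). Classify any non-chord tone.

B is a neighbor tone.

The harmony at that moment is A major triad (A, C#, E); B is not a chord tone.
It is approached by step up from A and left by step down to A.
Step away and step back to the same note — a neighbor tone (upper neighbor).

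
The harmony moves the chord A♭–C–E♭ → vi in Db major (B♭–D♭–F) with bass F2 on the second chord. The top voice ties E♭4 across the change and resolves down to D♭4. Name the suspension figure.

At the second chord the bass is F2. The suspended E♭4 lies a seventh above the bass; after resolving down by step to D♭4, the interval above the bass becomes a sixth.
Suspension figures are named by those two intervals: 7–6.

7–6 suspension.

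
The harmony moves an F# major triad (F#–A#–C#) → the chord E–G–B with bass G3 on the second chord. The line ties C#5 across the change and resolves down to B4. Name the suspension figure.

4–3 suspension.

At the second chord the bass is G3. The suspended C#5 lies a fourth above the bass; after resolving down by step to B4, the interval above the bass becomes a third.
Suspension figures are named by those two intervals: 4–3.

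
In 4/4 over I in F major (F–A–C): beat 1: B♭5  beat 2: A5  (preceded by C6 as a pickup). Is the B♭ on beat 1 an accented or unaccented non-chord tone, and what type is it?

The harmony at that moment is F major triad (F, A, C); B♭5 is not a chord tone.
It is approached by step down from C6 and left by step down to A5.
Step in, step out in the same direction — a passing tone.
It falls on the downbeat, so it is accented.

Accented passing tone.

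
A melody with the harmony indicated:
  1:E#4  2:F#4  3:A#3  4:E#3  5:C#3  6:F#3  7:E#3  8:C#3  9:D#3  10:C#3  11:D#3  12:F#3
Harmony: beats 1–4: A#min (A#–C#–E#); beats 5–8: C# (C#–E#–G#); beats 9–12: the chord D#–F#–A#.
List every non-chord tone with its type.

F#4 (beat 2) — escape tone; F#3 (beat 6) — appoggiatura; C#3 (beat 10) — neighbor tone.

The harmony at that moment is A# minor triad (A#, C#, E#); F#4 is not a chord tone.
It is approached by step up from E#4 and left by leap down to A#3.
Step in, leap out — an escape tone.
The harmony at that moment is C# major triad (C#, E#, G#); F#3 is not a chord tone.
It is approached by leap up from C#3 and left by step down to E#3.
Leap in, step out — an appoggiatura.
The harmony at that moment is D# minor triad (D#, F#, A#); C#3 is not a chord tone.
It is approached by step down from D#3 and left by step up to D#3.
Step away and step back to the same note — a neighbor tone (lower neighbor).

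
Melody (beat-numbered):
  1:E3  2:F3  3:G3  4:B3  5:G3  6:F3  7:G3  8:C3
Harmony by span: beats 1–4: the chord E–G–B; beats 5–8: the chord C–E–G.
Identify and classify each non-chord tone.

The harmony at that moment is E minor triad (E, G, B); F3 is not a chord tone.
It is approached by step up from E3 and left by step up to G3.
Step in, step out in the same direction — a passing tone.
The harmony at that moment is C major triad (C, E, G); F3 is not a chord tone.
It is approached by step down from G3 and left by step up to G3.
Step away and step back to the same note — a neighbor tone (lower neighbor).

F3 (beat 2) — passing tone; F3 (beat 6) — neighbor tone.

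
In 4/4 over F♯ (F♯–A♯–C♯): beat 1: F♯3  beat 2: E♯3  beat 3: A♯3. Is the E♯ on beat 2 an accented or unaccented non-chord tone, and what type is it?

The harmony at that moment is F♯ major triad (F♯, A♯, C♯); E♯3 is not a chord tone.
It is approached by step down from F♯3 and left by leap up to A♯3.
Step in, leap out — an escape tone.
It falls on a weak beat, so it is unaccented.

Unaccented escape tone.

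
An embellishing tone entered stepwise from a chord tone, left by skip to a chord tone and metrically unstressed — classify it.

Approach: by step. Departure: by leap. Metric position: weak.
Step in, leap out, from a weak position — an escape tone (échappée). (It is the mirror image of the appoggiatura, which leaps in and steps out on a strong beat.)

Escape tone.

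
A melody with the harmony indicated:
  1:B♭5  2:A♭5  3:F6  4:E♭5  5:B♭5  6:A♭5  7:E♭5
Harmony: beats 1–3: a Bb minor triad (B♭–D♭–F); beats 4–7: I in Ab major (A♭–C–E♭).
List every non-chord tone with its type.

A♭5 (beat 2) — escape tone; B♭5 (beat 5) — appoggiatura.

The harmony at that moment is B♭ minor triad (B♭, D♭, F); A♭5 is not a chord tone.
It is approached by step down from B♭5 and left by leap up to F6.
Step in, leap out — an escape tone.
The harmony at that moment is A♭ major triad (A♭, C, E♭); B♭5 is not a chord tone.
It is approached by leap up from E♭5 and left by step down to A♭5.
Leap in, step out — an appoggiatura.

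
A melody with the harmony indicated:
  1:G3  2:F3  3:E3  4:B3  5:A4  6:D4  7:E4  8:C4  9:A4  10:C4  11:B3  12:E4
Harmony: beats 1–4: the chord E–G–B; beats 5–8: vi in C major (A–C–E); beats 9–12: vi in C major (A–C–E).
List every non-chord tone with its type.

The harmony at that moment is E minor triad (E, G, B); F3 is not a chord tone.
It is approached by step down from G3 and left by step down to E3.
Step in, step out in the same direction — a passing tone.
The harmony at that moment is A minor triad (A, C, E); D4 is not a chord tone.
It is approached by leap down from A4 and left by step up to E4.
Leap in, step out — an appoggiatura.
The harmony at that moment is A minor triad (A, C, E); B3 is not a chord tone.
It is approached by step down from C4 and left by leap up to E4.
Step in, leap out — an escape tone.

F3 (beat 2) — passing tone; D4 (beat 6) — appoggiatura; B3 (beat 11) — escape tone.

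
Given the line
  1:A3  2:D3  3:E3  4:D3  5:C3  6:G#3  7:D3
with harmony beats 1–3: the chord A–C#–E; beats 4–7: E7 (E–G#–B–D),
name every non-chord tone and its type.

D3 (beat 2) — appoggiatura; C3 (beat 5) — escape tone.

The harmony at that moment is A major triad (A, C#, E); D3 is not a chord tone.
It is approached by leap down from A3 and left by step up to E3.
Leap in, step out — an appoggiatura.
The harmony at that moment is E dominant seventh chord (E, G#, B, D); C3 is not a chord tone.
It is approached by step down from D3 and left by leap up to G#3.
Step in, leap out — an escape tone.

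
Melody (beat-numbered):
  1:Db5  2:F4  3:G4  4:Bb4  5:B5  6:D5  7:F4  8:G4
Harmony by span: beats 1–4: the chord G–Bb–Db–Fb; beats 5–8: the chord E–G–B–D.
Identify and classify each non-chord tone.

The harmony at that moment is G diminished seventh chord (G, Bb, Db, Fb); F4 is not a chord tone.
It is approached by leap down from Db5 and left by step up to G4.
Leap in, step out — an appoggiatura.
The harmony at that moment is E minor seventh chord (E, G, B, D); F4 is not a chord tone.
It is approached by leap down from D5 and left by step up to G4.
Leap in, step out — an appoggiatura.

F4 (beat 2) — appoggiatura; F4 (beat 7) — appoggiatura.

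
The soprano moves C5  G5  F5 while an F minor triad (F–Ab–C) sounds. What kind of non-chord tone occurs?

G5 is an appoggiatura.

The harmony at that moment is F minor triad (F, Ab, C); G5 is not a chord tone.
It is approached by leap up from C5 and left by step down to F5.
Leap in, step out — an appoggiatura.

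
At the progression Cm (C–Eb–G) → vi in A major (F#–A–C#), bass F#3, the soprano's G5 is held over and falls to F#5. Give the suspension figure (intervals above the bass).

At the second chord the bass is F#3. The suspended G5 lies a ninth above the bass; after resolving down by step to F#5, the interval above the bass becomes an octave.
Suspension figures are named by those two intervals: 9–8.

9–8 suspension.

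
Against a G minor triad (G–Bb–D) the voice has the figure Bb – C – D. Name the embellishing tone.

C is a passing tone.

The harmony at that moment is G minor triad (G, Bb, D); C is not a chord tone.
It is approached by step up from Bb and left by step up to D.
Step in, step out in the same direction — a passing tone.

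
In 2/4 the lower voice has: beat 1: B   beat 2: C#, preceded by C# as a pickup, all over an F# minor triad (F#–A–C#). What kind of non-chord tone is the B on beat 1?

The harmony at that moment is F# minor triad (F#, A, C#); B is not a chord tone.
It is approached by step down from C# and left by step up to C#.
Step away and step back to the same note — a neighbor tone (lower neighbor).

Lower neighbor tone.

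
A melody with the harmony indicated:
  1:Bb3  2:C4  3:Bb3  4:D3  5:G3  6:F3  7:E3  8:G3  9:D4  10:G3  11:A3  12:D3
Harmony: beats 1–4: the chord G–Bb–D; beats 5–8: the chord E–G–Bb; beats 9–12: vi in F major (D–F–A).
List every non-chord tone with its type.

C4 (beat 2) — neighbor tone; F3 (beat 6) — passing tone; G3 (beat 10) — appoggiatura.

The harmony at that moment is G minor triad (G, Bb, D); C4 is not a chord tone.
It is approached by step up from Bb3 and left by step down to Bb3.
Step away and step back to the same note — a neighbor tone (upper neighbor).
The harmony at that moment is E diminished triad (E, G, Bb); F3 is not a chord tone.
It is approached by step down from G3 and left by step down to E3.
Step in, step out in the same direction — a passing tone.
The harmony at that moment is D minor triad (D, F, A); G3 is not a chord tone.
It is approached by leap down from D4 and left by step up to A3.
Leap in, step out — an appoggiatura.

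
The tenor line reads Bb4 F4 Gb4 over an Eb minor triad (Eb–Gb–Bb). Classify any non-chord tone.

F4 is an appoggiatura.

The harmony at that moment is Eb minor triad (Eb, Gb, Bb); F4 is not a chord tone.
It is approached by leap down from Bb4 and left by step up to Gb4.
Leap in, step out — an appoggiatura.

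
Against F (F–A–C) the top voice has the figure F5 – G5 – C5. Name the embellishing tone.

G5 is an escape tone.

The harmony at that moment is F major triad (F, A, C); G5 is not a chord tone.
It is approached by step up from F5 and left by leap down to C5.
Step in, leap out — an escape tone.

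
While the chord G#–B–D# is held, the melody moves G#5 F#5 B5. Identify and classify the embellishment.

The harmony at that moment is G# minor triad (G#, B, D#); F#5 is not a chord tone.
It is approached by step down from G#5 and left by leap up to B5.
Step in, leap out — an escape tone.

F#5 is an escape tone.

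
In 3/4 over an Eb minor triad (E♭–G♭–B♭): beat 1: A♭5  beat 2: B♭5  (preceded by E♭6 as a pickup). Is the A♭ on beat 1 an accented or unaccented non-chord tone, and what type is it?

The harmony at that moment is E♭ minor triad (E♭, G♭, B♭); A♭5 is not a chord tone.
It is approached by leap down from E♭6 and left by step up to B♭5.
Leap in, step out — an appoggiatura.
It falls on the downbeat, so it is accented.

Accented appoggiatura.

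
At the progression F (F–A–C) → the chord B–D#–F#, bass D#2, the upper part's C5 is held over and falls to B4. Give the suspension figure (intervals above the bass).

At the second chord the bass is D#2. The suspended C5 lies a seventh above the bass; after resolving down by step to B4, the interval above the bass becomes a sixth.
Suspension figures are named by those two intervals: 7–6.

7–6 suspension.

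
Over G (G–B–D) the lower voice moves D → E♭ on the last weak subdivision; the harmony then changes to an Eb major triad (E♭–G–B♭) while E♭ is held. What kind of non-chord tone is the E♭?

The harmony at that moment is G major triad (G, B, D); E♭ is not a chord tone.
It is approached by step up from D and then sustained as the same pitch into the next harmony.
Arriving early and becoming a chord tone when the harmony changes — an anticipation.

E♭ is an anticipation.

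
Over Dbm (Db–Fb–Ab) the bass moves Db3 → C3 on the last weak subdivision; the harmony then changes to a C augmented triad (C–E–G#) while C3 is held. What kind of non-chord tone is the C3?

C3 is an anticipation.

The harmony at that moment is Db minor triad (Db, Fb, Ab); C3 is not a chord tone.
It is approached by step down from Db3 and then sustained as the same pitch into the next harmony.
Arriving early and becoming a chord tone when the harmony changes — an anticipation.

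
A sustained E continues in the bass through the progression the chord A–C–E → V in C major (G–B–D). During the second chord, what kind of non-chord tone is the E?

Pedal tone (pedal point).

The harmony at that moment is G major triad (G, B, D); E is not a chord tone.
It is held over (the same pitch as the preceding E) and then sustained as the same pitch into the next harmony.
Sustained through a change of harmony — a pedal tone.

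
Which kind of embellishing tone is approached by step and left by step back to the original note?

Approach: by step. Departure: by step in the opposite direction, back to the starting pitch.
Stepwise on both sides but reversing to return to the same chord tone — a neighbor tone. (Had it continued onward in the same direction it would be a passing tone instead.)

Neighbor tone.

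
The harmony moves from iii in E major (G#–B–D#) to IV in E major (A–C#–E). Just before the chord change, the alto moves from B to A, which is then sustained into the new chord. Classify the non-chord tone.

The harmony at that moment is G# minor triad (G#, B, D#); A is not a chord tone.
It is approached by step down from B and then sustained as the same pitch into the next harmony.
Arriving early and becoming a chord tone when the harmony changes — an anticipation.

A is an anticipation.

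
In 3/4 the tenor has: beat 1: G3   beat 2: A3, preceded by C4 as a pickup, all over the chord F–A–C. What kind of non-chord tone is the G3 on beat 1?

The harmony at that moment is F major triad (F, A, C); G3 is not a chord tone.
It is approached by leap down from C4 and left by step up to A3.
Leap in, step out, metrically accented — an appoggiatura.

Appoggiatura.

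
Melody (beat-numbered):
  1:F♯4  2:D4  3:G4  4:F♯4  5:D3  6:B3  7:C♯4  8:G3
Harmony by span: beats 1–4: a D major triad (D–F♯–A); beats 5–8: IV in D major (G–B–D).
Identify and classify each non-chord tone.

The harmony at that moment is D major triad (D, F♯, A); G4 is not a chord tone.
It is approached by leap up from D4 and left by step down to F♯4.
Leap in, step out — an appoggiatura.
The harmony at that moment is G major triad (G, B, D); C♯4 is not a chord tone.
It is approached by step up from B3 and left by leap down to G3.
Step in, leap out — an escape tone.

G4 (beat 3) — appoggiatura; C♯4 (beat 7) — escape tone.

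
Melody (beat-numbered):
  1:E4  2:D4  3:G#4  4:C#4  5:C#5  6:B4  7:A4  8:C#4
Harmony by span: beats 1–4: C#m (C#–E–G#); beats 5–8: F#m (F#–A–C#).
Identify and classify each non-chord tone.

D4 (beat 2) — escape tone; B4 (beat 6) — passing tone.

The harmony at that moment is C# minor triad (C#, E, G#); D4 is not a chord tone.
It is approached by step down from E4 and left by leap up to G#4.
Step in, leap out — an escape tone.
The harmony at that moment is F# minor triad (F#, A, C#); B4 is not a chord tone.
It is approached by step down from C#5 and left by step down to A4.
Step in, step out in the same direction — a passing tone.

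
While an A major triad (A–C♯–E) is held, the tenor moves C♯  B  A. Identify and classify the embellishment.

B is a passing tone.

The harmony at that moment is A major triad (A, C♯, E); B is not a chord tone.
It is approached by step down from C♯ and left by step down to A.
Step in, step out in the same direction — a passing tone.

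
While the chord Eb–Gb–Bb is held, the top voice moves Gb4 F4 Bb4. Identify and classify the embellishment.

The harmony at that moment is Eb minor triad (Eb, Gb, Bb); F4 is not a chord tone.
It is approached by step down from Gb4 and left by leap up to Bb4.
Step in, leap out — an escape tone.

F4 is an escape tone.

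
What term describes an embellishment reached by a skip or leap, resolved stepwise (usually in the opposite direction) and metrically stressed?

Approach: by leap. Departure: by step. Metric position: strong.
Leap in, step out, in a metrically strong position — an appoggiatura. (It is the mirror image of the escape tone, which steps in and leaps out from a weak position.)

Appoggiatura.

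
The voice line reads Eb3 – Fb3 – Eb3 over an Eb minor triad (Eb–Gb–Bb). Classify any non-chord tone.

Fb3 is a neighbor tone.

The harmony at that moment is Eb minor triad (Eb, Gb, Bb); Fb3 is not a chord tone.
It is approached by step up from Eb3 and left by step down to Eb3.
Step away and step back to the same note — a neighbor tone (upper neighbor).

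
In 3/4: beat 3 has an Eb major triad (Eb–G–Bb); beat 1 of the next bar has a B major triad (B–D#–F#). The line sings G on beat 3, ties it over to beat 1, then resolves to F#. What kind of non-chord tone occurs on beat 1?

Suspension.

The harmony at that moment is B major triad (B, D#, F#); G is not a chord tone.
It is held over (the same pitch as the preceding G) and left by step down to F#.
Held over from the previous chord and resolving down by step — a suspension.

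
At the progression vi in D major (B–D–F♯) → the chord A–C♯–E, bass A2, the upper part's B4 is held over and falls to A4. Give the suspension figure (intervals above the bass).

At the second chord the bass is A2. The suspended B4 lies a ninth above the bass; after resolving down by step to A4, the interval above the bass becomes an octave.
Suspension figures are named by those two intervals: 9–8.

9–8 suspension.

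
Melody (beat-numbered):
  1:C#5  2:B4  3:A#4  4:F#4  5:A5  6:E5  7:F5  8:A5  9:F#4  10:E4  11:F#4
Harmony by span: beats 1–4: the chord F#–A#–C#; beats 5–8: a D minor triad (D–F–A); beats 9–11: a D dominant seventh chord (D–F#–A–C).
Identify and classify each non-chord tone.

B4 (beat 2) — passing tone; E5 (beat 6) — appoggiatura; E4 (beat 10) — neighbor tone.

The harmony at that moment is F# major triad (F#, A#, C#); B4 is not a chord tone.
It is approached by step down from C#5 and left by step down to A#4.
Step in, step out in the same direction — a passing tone.
The harmony at that moment is D minor triad (D, F, A); E5 is not a chord tone.
It is approached by leap down from A5 and left by step up to F5.
Leap in, step out — an appoggiatura.
The harmony at that moment is D dominant seventh chord (D, F#, A, C); E4 is not a chord tone.
It is approached by step down from F#4 and left by step up to F#4.
Step away and step back to the same note — a neighbor tone (lower neighbor).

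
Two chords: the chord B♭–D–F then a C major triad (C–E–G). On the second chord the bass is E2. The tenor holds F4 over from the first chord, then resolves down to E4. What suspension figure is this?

9–8 suspension.

At the second chord the bass is E2. The suspended F4 lies a ninth above the bass; after resolving down by step to E4, the interval above the bass becomes an octave.
Suspension figures are named by those two intervals: 9–8.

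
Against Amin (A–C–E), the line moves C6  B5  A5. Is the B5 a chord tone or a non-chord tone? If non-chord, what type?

The harmony at that moment is A minor triad (A, C, E); B5 is not a chord tone.
It is approached by step down from C6 and left by step down to A5.
Step in, step out in the same direction — a passing tone.

Non-chord tone — a passing tone.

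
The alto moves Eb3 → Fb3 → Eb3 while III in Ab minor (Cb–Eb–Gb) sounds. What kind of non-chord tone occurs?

The harmony at that moment is Cb major triad (Cb, Eb, Gb); Fb3 is not a chord tone.
It is approached by step up from Eb3 and left by step down to Eb3.
Step away and step back to the same note — a neighbor tone (upper neighbor).

Fb3 is a neighbor tone.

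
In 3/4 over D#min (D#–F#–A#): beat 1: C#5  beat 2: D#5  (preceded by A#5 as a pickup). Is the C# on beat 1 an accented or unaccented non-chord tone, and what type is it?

Accented appoggiatura.

The harmony at that moment is D# minor triad (D#, F#, A#); C#5 is not a chord tone.
It is approached by leap down from A#5 and left by step up to D#5.
Leap in, step out — an appoggiatura.
It falls on the downbeat, so it is accented.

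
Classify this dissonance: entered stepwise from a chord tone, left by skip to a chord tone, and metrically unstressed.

Approach: by step. Departure: by leap. Metric position: weak.
Step in, leap out, from a weak position — an escape tone (échappée). (It is the mirror image of the appoggiatura, which leaps in and steps out on a strong beat.)

Escape tone.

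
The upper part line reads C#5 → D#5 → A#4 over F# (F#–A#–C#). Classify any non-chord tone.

D#5 is an escape tone.

The harmony at that moment is F# major triad (F#, A#, C#); D#5 is not a chord tone.
It is approached by step up from C#5 and left by leap down to A#4.
Step in, leap out — an escape tone.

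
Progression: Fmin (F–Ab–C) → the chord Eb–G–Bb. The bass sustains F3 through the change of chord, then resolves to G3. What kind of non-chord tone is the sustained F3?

The harmony at that moment is Eb major triad (Eb, G, Bb); F3 is not a chord tone.
It is held over (the same pitch as the preceding F3) and left by step up to G3.
Held over from the previous chord and resolving up by step — a retardation.

F3 is a retardation.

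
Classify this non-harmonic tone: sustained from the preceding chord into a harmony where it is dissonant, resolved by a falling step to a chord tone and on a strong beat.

Suspension.

Approach: by preparation — the pitch is first a chord tone, then held (tied or repeated) while the harmony changes under it. Departure: down by step. Metric position: strong.
A prepared dissonance that resolves downward by step — a suspension. (The same figure resolving upward would be a retardation.)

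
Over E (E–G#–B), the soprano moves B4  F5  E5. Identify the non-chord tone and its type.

The harmony at that moment is E major triad (E, G#, B); F5 is not a chord tone.
It is approached by leap up from B4 and left by step down to E5.
Leap in, step out — an appoggiatura.

F5 is an appoggiatura.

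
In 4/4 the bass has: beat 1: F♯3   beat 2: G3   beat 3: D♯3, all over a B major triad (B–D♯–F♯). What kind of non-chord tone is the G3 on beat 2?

The harmony at that moment is B major triad (B, D♯, F♯); G3 is not a chord tone.
It is approached by step up from F♯3 and left by leap down to D♯3.
Step in, leap out, on a weak beat — an escape tone.

Escape tone.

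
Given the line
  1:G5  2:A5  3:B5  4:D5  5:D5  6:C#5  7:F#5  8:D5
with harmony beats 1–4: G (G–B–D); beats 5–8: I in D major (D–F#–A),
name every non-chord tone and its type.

A5 (beat 2) — passing tone; C#5 (beat 6) — escape tone.

The harmony at that moment is G major triad (G, B, D); A5 is not a chord tone.
It is approached by step up from G5 and left by step up to B5.
Step in, step out in the same direction — a passing tone.
The harmony at that moment is D major triad (D, F#, A); C#5 is not a chord tone.
It is approached by step down from D5 and left by leap up to F#5.
Step in, leap out — an escape tone.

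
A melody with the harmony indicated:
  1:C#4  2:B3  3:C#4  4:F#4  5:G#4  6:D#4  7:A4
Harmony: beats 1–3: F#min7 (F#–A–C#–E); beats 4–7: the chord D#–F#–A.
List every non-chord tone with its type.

The harmony at that moment is F# minor seventh chord (F#, A, C#, E); B3 is not a chord tone.
It is approached by step down from C#4 and left by step up to C#4.
Step away and step back to the same note — a neighbor tone (lower neighbor).
The harmony at that moment is D# diminished triad (D#, F#, A); G#4 is not a chord tone.
It is approached by step up from F#4 and left by leap down to D#4.
Step in, leap out — an escape tone.

B3 (beat 2) — neighbor tone; G#4 (beat 5) — escape tone.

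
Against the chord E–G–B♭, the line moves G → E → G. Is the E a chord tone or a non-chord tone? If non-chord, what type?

Chord tone (the root of E diminished triad).

E diminished triad contains E, G, B♭; E is the root, so it is a chord tone.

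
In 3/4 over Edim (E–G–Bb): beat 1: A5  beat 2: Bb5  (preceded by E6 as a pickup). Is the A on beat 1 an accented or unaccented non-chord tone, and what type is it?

The harmony at that moment is E diminished triad (E, G, Bb); A5 is not a chord tone.
It is approached by leap down from E6 and left by step up to Bb5.
Leap in, step out — an appoggiatura.
It falls on the downbeat, so it is accented.

Accented appoggiatura.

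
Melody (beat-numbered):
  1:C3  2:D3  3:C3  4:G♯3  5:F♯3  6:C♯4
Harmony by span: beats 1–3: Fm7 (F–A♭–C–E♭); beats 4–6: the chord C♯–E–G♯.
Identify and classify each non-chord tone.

D3 (beat 2) — neighbor tone; F♯3 (beat 5) — escape tone.

The harmony at that moment is F minor seventh chord (F, A♭, C, E♭); D3 is not a chord tone.
It is approached by step up from C3 and left by step down to C3.
Step away and step back to the same note — a neighbor tone (upper neighbor).
The harmony at that moment is C♯ minor triad (C♯, E, G♯); F♯3 is not a chord tone.
It is approached by step down from G♯3 and left by leap up to C♯4.
Step in, leap out — an escape tone.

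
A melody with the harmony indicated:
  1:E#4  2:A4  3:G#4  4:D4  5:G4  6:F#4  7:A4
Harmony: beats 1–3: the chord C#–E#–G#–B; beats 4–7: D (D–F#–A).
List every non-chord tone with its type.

A4 (beat 2) — appoggiatura; G4 (beat 5) — appoggiatura.

The harmony at that moment is C# dominant seventh chord (C#, E#, G#, B); A4 is not a chord tone.
It is approached by leap up from E#4 and left by step down to G#4.
Leap in, step out — an appoggiatura.
The harmony at that moment is D major triad (D, F#, A); G4 is not a chord tone.
It is approached by leap up from D4 and left by step down to F#4.
Leap in, step out — an appoggiatura.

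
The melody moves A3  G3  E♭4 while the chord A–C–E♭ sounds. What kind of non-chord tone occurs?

G3 is an escape tone.

The harmony at that moment is A diminished triad (A, C, E♭); G3 is not a chord tone.
It is approached by step down from A3 and left by leap up to E♭4.
Step in, leap out — an escape tone.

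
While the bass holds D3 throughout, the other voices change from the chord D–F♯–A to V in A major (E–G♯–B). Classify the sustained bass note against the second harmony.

The harmony at that moment is E major triad (E, G♯, B); D3 is not a chord tone.
It is held over (the same pitch as the preceding D3) and then sustained as the same pitch into the next harmony.
Sustained through a change of harmony — a pedal tone.

Pedal tone (pedal point).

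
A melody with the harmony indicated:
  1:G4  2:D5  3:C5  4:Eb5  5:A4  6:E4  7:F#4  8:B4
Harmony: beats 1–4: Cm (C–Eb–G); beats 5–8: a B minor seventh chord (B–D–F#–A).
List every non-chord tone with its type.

D5 (beat 2) — appoggiatura; E4 (beat 6) — appoggiatura.

The harmony at that moment is C minor triad (C, Eb, G); D5 is not a chord tone.
It is approached by leap up from G4 and left by step down to C5.
Leap in, step out — an appoggiatura.
The harmony at that moment is B minor seventh chord (B, D, F#, A); E4 is not a chord tone.
It is approached by leap down from A4 and left by step up to F#4.
Leap in, step out — an appoggiatura.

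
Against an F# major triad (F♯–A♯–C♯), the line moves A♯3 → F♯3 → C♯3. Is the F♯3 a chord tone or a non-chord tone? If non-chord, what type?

Chord tone (the root of F# major triad).

F# major triad contains F♯, A♯, C♯; F♯ is the root, so it is a chord tone.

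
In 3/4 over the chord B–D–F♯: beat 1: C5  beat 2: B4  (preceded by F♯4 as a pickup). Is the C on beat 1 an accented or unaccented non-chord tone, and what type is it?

The harmony at that moment is B minor triad (B, D, F♯); C5 is not a chord tone.
It is approached by leap up from F♯4 and left by step down to B4.
Leap in, step out — an appoggiatura.
It falls on the downbeat, so it is accented.

Accented appoggiatura.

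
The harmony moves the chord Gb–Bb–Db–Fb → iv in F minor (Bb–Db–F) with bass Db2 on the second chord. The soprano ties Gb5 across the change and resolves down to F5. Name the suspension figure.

4–3 suspension.

At the second chord the bass is Db2. The suspended Gb5 lies a fourth above the bass; after resolving down by step to F5, the interval above the bass becomes a third.
Suspension figures are named by those two intervals: 4–3.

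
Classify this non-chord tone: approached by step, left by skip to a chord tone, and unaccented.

Escape tone.

Approach: by step. Departure: by leap. Metric position: weak.
Step in, leap out, from a weak position — an escape tone (échappée). (It is the mirror image of the appoggiatura, which leaps in and steps out on a strong beat.)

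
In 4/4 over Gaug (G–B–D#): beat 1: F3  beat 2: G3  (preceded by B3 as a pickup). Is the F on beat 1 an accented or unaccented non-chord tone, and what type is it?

Accented appoggiatura.

The harmony at that moment is G augmented triad (G, B, D#); F3 is not a chord tone.
It is approached by leap down from B3 and left by step up to G3.
Leap in, step out — an appoggiatura.
It falls on the downbeat, so it is accented.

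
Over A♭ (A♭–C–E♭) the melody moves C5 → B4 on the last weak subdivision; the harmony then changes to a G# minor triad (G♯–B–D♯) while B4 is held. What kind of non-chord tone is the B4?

B4 is an anticipation.

The harmony at that moment is A♭ major triad (A♭, C, E♭); B4 is not a chord tone.
It is approached by step down from C5 and then sustained as the same pitch into the next harmony.
Arriving early and becoming a chord tone when the harmony changes — an anticipation.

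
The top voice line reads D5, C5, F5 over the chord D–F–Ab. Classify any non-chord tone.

C5 is an escape tone.

The harmony at that moment is D diminished triad (D, F, Ab); C5 is not a chord tone.
It is approached by step down from D5 and left by leap up to F5.
Step in, leap out — an escape tone.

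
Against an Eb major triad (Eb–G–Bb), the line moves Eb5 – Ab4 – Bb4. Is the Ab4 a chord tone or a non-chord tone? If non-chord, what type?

Non-chord tone — an appoggiatura.

The harmony at that moment is Eb major triad (Eb, G, Bb); Ab4 is not a chord tone.
It is approached by leap down from Eb5 and left by step up to Bb4.
Leap in, step out — an appoggiatura.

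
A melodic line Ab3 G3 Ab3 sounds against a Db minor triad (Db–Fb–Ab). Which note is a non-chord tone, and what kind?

G3 is a neighbor tone.

The harmony at that moment is Db minor triad (Db, Fb, Ab); G3 is not a chord tone.
It is approached by step down from Ab3 and left by step up to Ab3.
Step away and step back to the same note — a neighbor tone (lower neighbor).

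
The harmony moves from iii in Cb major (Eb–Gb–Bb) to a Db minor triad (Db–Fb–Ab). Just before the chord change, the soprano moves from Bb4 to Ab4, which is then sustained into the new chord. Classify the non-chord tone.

The harmony at that moment is Eb minor triad (Eb, Gb, Bb); Ab4 is not a chord tone.
It is approached by step down from Bb4 and then sustained as the same pitch into the next harmony.
Arriving early and becoming a chord tone when the harmony changes — an anticipation.

Ab4 is an anticipation.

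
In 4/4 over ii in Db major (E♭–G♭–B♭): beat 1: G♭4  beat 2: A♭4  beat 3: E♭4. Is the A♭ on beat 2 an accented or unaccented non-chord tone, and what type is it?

Unaccented escape tone.

The harmony at that moment is E♭ minor triad (E♭, G♭, B♭); A♭4 is not a chord tone.
It is approached by step up from G♭4 and left by leap down to E♭4.
Step in, leap out — an escape tone.
It falls on a weak beat, so it is unaccented.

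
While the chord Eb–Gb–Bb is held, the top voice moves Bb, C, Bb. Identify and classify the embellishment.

The harmony at that moment is Eb minor triad (Eb, Gb, Bb); C is not a chord tone.
It is approached by step up from Bb and left by step down to Bb.
Step away and step back to the same note — a neighbor tone (upper neighbor).

C is a neighbor tone.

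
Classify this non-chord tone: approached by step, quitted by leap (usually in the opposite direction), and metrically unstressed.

Approach: by step. Departure: by leap. Metric position: weak.
Step in, leap out, from a weak position — an escape tone (échappée). (It is the mirror image of the appoggiatura, which leaps in and steps out on a strong beat.)

Escape tone.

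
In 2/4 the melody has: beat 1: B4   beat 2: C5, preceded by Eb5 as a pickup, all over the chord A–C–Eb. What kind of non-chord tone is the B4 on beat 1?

Appoggiatura.

The harmony at that moment is A diminished triad (A, C, Eb); B4 is not a chord tone.
It is approached by leap down from Eb5 and left by step up to C5.
Leap in, step out, metrically accented — an appoggiatura.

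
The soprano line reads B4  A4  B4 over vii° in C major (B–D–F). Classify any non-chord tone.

A4 is a neighbor tone.

The harmony at that moment is B diminished triad (B, D, F); A4 is not a chord tone.
It is approached by step down from B4 and left by step up to B4.
Step away and step back to the same note — a neighbor tone (lower neighbor).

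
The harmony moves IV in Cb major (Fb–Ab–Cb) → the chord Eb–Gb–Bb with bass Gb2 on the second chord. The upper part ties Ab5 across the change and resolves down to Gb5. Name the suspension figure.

9–8 suspension.

At the second chord the bass is Gb2. The suspended Ab5 lies a ninth above the bass; after resolving down by step to Gb5, the interval above the bass becomes an octave.
Suspension figures are named by those two intervals: 9–8.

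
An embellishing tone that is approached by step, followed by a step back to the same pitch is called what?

Approach: by step. Departure: by step in the opposite direction, back to the starting pitch.
Stepwise on both sides but reversing to return to the same chord tone — a neighbor tone. (Had it continued onward in the same direction it would be a passing tone instead.)

Neighbor tone.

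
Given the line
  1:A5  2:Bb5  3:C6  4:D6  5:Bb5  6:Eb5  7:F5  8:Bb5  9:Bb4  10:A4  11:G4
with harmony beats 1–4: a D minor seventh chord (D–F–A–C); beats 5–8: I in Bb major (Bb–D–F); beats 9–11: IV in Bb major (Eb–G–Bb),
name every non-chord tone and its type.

The harmony at that moment is D minor seventh chord (D, F, A, C); Bb5 is not a chord tone.
It is approached by step up from A5 and left by step up to C6.
Step in, step out in the same direction — a passing tone.
The harmony at that moment is Bb major triad (Bb, D, F); Eb5 is not a chord tone.
It is approached by leap down from Bb5 and left by step up to F5.
Leap in, step out — an appoggiatura.
The harmony at that moment is Eb major triad (Eb, G, Bb); A4 is not a chord tone.
It is approached by step down from Bb4 and left by step down to G4.
Step in, step out in the same direction — a passing tone.

Bb5 (beat 2) — passing tone; Eb5 (beat 6) — appoggiatura; A4 (beat 10) — passing tone.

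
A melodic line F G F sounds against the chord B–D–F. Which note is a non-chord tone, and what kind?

G is a neighbor tone.

The harmony at that moment is B diminished triad (B, D, F); G is not a chord tone.
It is approached by step up from F and left by step down to F.
Step away and step back to the same note — a neighbor tone (upper neighbor).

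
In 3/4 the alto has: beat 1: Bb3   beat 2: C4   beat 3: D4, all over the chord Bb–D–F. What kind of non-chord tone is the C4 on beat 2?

Passing tone.

The harmony at that moment is Bb major triad (Bb, D, F); C4 is not a chord tone.
It is approached by step up from Bb3 and left by step up to D4.
Step in, step out in the same direction — a passing tone.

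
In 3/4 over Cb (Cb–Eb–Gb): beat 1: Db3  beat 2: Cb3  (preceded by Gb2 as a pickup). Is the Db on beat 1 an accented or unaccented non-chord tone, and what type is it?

Accented appoggiatura.

The harmony at that moment is Cb major triad (Cb, Eb, Gb); Db3 is not a chord tone.
It is approached by leap up from Gb2 and left by step down to Cb3.
Leap in, step out — an appoggiatura.
It falls on the downbeat, so it is accented.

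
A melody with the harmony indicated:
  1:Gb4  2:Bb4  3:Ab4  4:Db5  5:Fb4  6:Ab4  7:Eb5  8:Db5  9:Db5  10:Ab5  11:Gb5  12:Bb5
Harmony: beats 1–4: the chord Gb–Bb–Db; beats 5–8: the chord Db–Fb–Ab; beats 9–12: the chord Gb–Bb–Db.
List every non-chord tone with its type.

Ab4 (beat 3) — escape tone; Eb5 (beat 7) — appoggiatura; Ab5 (beat 10) — appoggiatura.

The harmony at that moment is Gb major triad (Gb, Bb, Db); Ab4 is not a chord tone.
It is approached by step down from Bb4 and left by leap up to Db5.
Step in, leap out — an escape tone.
The harmony at that moment is Db minor triad (Db, Fb, Ab); Eb5 is not a chord tone.
It is approached by leap up from Ab4 and left by step down to Db5.
Leap in, step out — an appoggiatura.
The harmony at that moment is Gb major triad (Gb, Bb, Db); Ab5 is not a chord tone.
It is approached by leap up from Db5 and left by step down to Gb5.
Leap in, step out — an appoggiatura.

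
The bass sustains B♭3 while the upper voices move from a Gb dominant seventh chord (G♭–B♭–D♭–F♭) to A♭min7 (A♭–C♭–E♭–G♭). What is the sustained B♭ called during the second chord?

Pedal tone (pedal point).

The harmony at that moment is A♭ minor seventh chord (A♭, C♭, E♭, G♭); B♭3 is not a chord tone.
It is held over (the same pitch as the preceding B♭3) and then sustained as the same pitch into the next harmony.
Sustained through a change of harmony — a pedal tone.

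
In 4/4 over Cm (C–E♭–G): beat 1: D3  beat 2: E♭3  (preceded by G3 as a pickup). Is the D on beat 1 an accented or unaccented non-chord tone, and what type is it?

The harmony at that moment is C minor triad (C, E♭, G); D3 is not a chord tone.
It is approached by leap down from G3 and left by step up to E♭3.
Leap in, step out — an appoggiatura.
It falls on the downbeat, so it is accented.

Accented appoggiatura.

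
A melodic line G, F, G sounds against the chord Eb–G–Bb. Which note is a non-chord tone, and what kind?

F is a neighbor tone.

The harmony at that moment is Eb major triad (Eb, G, Bb); F is not a chord tone.
It is approached by step down from G and left by step up to G.
Step away and step back to the same note — a neighbor tone (lower neighbor).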